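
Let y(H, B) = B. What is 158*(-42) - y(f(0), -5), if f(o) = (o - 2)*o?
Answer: -6631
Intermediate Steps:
f(o) = o*(-2 + o) (f(o) = (-2 + o)*o = o*(-2 + o))
158*(-42) - y(f(0), -5) = 158*(-42) - 1*(-5) = -6636 + 5 = -6631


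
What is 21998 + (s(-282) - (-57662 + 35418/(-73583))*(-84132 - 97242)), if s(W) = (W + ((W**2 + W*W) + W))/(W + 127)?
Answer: -119282484224289982/11405365 ≈ -1.0458e+10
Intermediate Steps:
s(W) = (2*W + 2*W**2)/(127 + W) (s(W) = (W + ((W**2 + W**2) + W))/(127 + W) = (W + (2*W**2 + W))/(127 + W) = (W + (W + 2*W**2))/(127 + W) = (2*W + 2*W**2)/(127 + W))
21998 + (s(-282) - (-57662 + 35418/(-73583))*(-84132 - 97242)) = 21998 + (2*(-282)*(1 - 282)/(127 - 282) - (-57662 + 35418/(-73583))*(-84132 - 97242)) = 21998 + (2*(-282)*(-281)/(-155) - (-57662 + 35418*(-1/73583))*(-181374)) = 21998 + (2*(-282)*(-1/155)*(-281) - (-57662 - 35418/73583)*(-181374)) = 21998 + (-158484/155 - (-4242978364)*(-181374)/73583) = 21998 + (-158484/155 - 1*769565957792136/73583) = 21998 + (-158484/155 - 769565957792136/73583) = 21998 - 119282735119509252/11405365 = -119282484224289982/11405365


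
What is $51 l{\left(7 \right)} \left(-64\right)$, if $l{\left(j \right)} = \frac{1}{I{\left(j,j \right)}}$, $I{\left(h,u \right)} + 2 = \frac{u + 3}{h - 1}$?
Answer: $9792$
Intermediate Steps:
$I{\left(h,u \right)} = -2 + \frac{3 + u}{-1 + h}$ ($I{\left(h,u \right)} = -2 + \frac{u + 3}{h - 1} = -2 + \frac{3 + u}{-1 + h}$)
$l{\left(j \right)} = \frac{-1 + j}{5 - j}$ ($l{\left(j \right)} = \frac{1}{\frac{1}{-1 + j} \left(5 + j - 2 j\right)} = \frac{1}{\frac{1}{-1 + j} \left(5 - j\right)} = \frac{-1 + j}{5 - j}$)
$51 l{\left(7 \right)} \left(-64\right) = 51 \frac{-1 + 7}{5 - 7} \left(-64\right) = 51 \frac{1}{5 - 7} \cdot 6 \left(-64\right) = 51 \frac{1}{-2} \cdot 6 \left(-64\right) = 51 \left(\left(- \frac{1}{2}\right) 6\right) \left(-64\right) = 51 \left(-3\right) \left(-64\right) = \left(-153\right) \left(-64\right) = 9792$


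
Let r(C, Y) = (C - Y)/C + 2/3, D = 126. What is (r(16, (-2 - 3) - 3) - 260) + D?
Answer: -791/6 ≈ -131.83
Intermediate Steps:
r(C, Y) = 2/3 + (C - Y)/C (r(C, Y) = (C - Y)/C + 2*(1/3) = (C - Y)/C + 2/3 = 2/3 + (C - Y)/C)
(r(16, (-2 - 3) - 3) - 260) + D = ((5/3 - 1*((-2 - 3) - 3)/16) - 260) + 126 = ((5/3 - 1*(-5 - 3)*1/16) - 260) + 126 = ((5/3 - 1*(-8)*1/16) - 260) + 126 = ((5/3 + 1/2) - 260) + 126 = (13/6 - 260) + 126 = -1547/6 + 126 = -791/6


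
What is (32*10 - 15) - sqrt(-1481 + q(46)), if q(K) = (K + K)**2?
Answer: 305 - sqrt(6983) ≈ 221.44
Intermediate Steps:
q(K) = 4*K**2 (q(K) = (2*K)**2 = 4*K**2)
(32*10 - 15) - sqrt(-1481 + q(46)) = (32*10 - 15) - sqrt(-1481 + 4*46**2) = (320 - 15) - sqrt(-1481 + 4*2116) = 305 - sqrt(-1481 + 8464) = 305 - sqrt(6983)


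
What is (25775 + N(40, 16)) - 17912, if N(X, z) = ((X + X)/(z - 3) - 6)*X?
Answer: 102299/13 ≈ 7869.2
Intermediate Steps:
N(X, z) = X*(-6 + 2*X/(-3 + z)) (N(X, z) = ((2*X)/(-3 + z) - 6)*X = (2*X/(-3 + z) - 6)*X = (-6 + 2*X/(-3 + z))*X = X*(-6 + 2*X/(-3 + z)))
(25775 + N(40, 16)) - 17912 = (25775 + 2*40*(9 + 40 - 3*16)/(-3 + 16)) - 17912 = (25775 + 2*40*(9 + 40 - 48)/13) - 17912 = (25775 + 2*40*(1/13)*1) - 17912 = (25775 + 80/13) - 17912 = 335155/13 - 17912 = 102299/13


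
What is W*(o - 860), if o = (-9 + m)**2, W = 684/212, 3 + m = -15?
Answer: -22401/53 ≈ -422.66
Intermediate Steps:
m = -18 (m = -3 - 15 = -18)
W = 171/53 (W = 684*(1/212) = 171/53 ≈ 3.2264)
o = 729 (o = (-9 - 18)**2 = (-27)**2 = 729)
W*(o - 860) = 171*(729 - 860)/53 = (171/53)*(-131) = -22401/53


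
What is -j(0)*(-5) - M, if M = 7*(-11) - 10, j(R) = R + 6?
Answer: 117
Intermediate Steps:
j(R) = 6 + R
M = -87 (M = -77 - 10 = -87)
-j(0)*(-5) - M = -(6 + 0)*(-5) - 1*(-87) = -1*6*(-5) + 87 = -6*(-5) + 87 = 30 + 87 = 117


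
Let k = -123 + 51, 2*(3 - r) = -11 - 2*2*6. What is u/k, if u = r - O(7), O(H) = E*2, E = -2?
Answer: -49/144 ≈ -0.34028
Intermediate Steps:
O(H) = -4 (O(H) = -2*2 = -4)
r = 41/2 (r = 3 - (-11 - 2*2*6)/2 = 3 - (-11 - 4*6)/2 = 3 - (-11 - 24)/2 = 3 - ½*(-35) = 3 + 35/2 = 41/2 ≈ 20.500)
k = -72
u = 49/2 (u = 41/2 - 1*(-4) = 41/2 + 4 = 49/2 ≈ 24.500)
u/k = (49/2)/(-72) = (49/2)*(-1/72) = -49/144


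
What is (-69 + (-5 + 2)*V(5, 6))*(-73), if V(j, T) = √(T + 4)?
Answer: 5037 + 219*√10 ≈ 5729.5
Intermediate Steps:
V(j, T) = √(4 + T)
(-69 + (-5 + 2)*V(5, 6))*(-73) = (-69 + (-5 + 2)*√(4 + 6))*(-73) = (-69 - 3*√10)*(-73) = 5037 + 219*√10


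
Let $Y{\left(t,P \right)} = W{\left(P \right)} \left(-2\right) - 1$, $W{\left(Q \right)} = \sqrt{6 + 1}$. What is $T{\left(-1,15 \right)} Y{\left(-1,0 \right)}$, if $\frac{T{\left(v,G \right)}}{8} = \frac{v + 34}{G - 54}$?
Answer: $\frac{88}{13} + \frac{176 \sqrt{7}}{13} \approx 42.589$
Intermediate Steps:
$W{\left(Q \right)} = \sqrt{7}$
$T{\left(v,G \right)} = \frac{8 \left(34 + v\right)}{-54 + G}$ ($T{\left(v,G \right)} = 8 \frac{v + 34}{G - 54} = 8 \frac{34 + v}{-54 + G} = \frac{8 \left(34 + v\right)}{-54 + G}$)
$Y{\left(t,P \right)} = -1 - 2 \sqrt{7}$ ($Y{\left(t,P \right)} = \sqrt{7} \left(-2\right) - 1 = - 2 \sqrt{7} - 1 = -1 - 2 \sqrt{7}$)
$T{\left(-1,15 \right)} Y{\left(-1,0 \right)} = \frac{8 \left(34 - 1\right)}{-54 + 15} \left(-1 - 2 \sqrt{7}\right) = 8 \frac{1}{-39} \cdot 33 \left(-1 - 2 \sqrt{7}\right) = 8 \left(- \frac{1}{39}\right) 33 \left(-1 - 2 \sqrt{7}\right) = - \frac{88 \left(-1 - 2 \sqrt{7}\right)}{13} = \frac{88}{13} + \frac{176 \sqrt{7}}{13}$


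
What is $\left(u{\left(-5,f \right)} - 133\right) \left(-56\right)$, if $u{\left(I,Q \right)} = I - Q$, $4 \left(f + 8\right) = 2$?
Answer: $7308$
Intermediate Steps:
$f = - \frac{15}{2}$ ($f = -8 + \frac{1}{4} \cdot 2 = -8 + \frac{1}{2} = - \frac{15}{2} \approx -7.5$)
$\left(u{\left(-5,f \right)} - 133\right) \left(-56\right) = \left(\left(-5 - - \frac{15}{2}\right) - 133\right) \left(-56\right) = \left(\left(-5 + \frac{15}{2}\right) - 133\right) \left(-56\right) = \left(\frac{5}{2} - 133\right) \left(-56\right) = \left(- \frac{261}{2}\right) \left(-56\right) = 7308$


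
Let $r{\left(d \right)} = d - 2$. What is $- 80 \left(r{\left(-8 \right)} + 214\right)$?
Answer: $-16320$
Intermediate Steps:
$r{\left(d \right)} = -2 + d$
$- 80 \left(r{\left(-8 \right)} + 214\right) = - 80 \left(\left(-2 - 8\right) + 214\right) = - 80 \left(-10 + 214\right) = \left(-80\right) 204 = -16320$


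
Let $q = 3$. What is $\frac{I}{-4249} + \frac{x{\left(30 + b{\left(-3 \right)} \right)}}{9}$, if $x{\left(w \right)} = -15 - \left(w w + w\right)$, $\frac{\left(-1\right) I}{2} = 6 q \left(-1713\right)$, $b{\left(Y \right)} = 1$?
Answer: $- \frac{4833755}{38241} \approx -126.4$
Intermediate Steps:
$I = 61668$ ($I = - 2 \cdot 6 \cdot 3 \left(-1713\right) = - 2 \cdot 18 \left(-1713\right) = \left(-2\right) \left(-30834\right) = 61668$)
$x{\left(w \right)} = -15 - w - w^{2}$ ($x{\left(w \right)} = -15 - \left(w^{2} + w\right) = -15 - \left(w + w^{2}\right) = -15 - w - w^{2}$)
$\frac{I}{-4249} + \frac{x{\left(30 + b{\left(-3 \right)} \right)}}{9} = \frac{61668}{-4249} + \frac{-15 - \left(30 + 1\right) - \left(30 + 1\right)^{2}}{9} = 61668 \left(- \frac{1}{4249}\right) + \left(-15 - 31 - 31^{2}\right) \frac{1}{9} = - \frac{61668}{4249} + \left(-15 - 31 - 961\right) \frac{1}{9} = - \frac{61668}{4249} - \frac{1007}{9} = - \frac{4833755}{38241}$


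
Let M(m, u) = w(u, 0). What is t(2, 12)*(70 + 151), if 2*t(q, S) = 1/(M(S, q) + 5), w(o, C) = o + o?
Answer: 221/18 ≈ 12.278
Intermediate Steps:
w(o, C) = 2*o
M(m, u) = 2*u
t(q, S) = 1/(2*(5 + 2*q)) (t(q, S) = 1/(2*(2*q + 5)) = 1/(2*(5 + 2*q)))
t(2, 12)*(70 + 151) = (1/(2*(5 + 2*2)))*(70 + 151) = (1/(2*(5 + 4)))*221 = ((½)/9)*221 = ((½)*(⅑))*221 = (1/18)*221 = 221/18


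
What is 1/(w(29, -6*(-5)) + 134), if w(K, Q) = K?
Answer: 1/163 ≈ 0.0061350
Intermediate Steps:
1/(w(29, -6*(-5)) + 134) = 1/(29 + 134) = 1/163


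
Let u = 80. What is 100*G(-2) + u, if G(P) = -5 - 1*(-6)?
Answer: 180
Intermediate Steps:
G(P) = 1 (G(P) = -5 + 6 = 1)
100*G(-2) + u = 100*1 + 80 = 100 + 80 = 180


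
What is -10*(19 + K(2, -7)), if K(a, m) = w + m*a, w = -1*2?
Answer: -30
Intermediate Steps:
w = -2
K(a, m) = -2 + a*m (K(a, m) = -2 + m*a = -2 + a*m)
-10*(19 + K(2, -7)) = -10*(19 + (-2 + 2*(-7))) = -10*(19 + (-2 - 14)) = -10*(19 - 16) = -10*3 = -30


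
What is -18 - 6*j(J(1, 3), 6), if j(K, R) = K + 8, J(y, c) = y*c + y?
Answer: -90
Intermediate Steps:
J(y, c) = y + c*y (J(y, c) = c*y + y = y + c*y)
j(K, R) = 8 + K
-18 - 6*j(J(1, 3), 6) = -18 - 6*(8 + 1*(1 + 3)) = -18 - 6*(8 + 1*4) = -18 - 6*(8 + 4) = -18 - 6*12 = -18 - 72 = -90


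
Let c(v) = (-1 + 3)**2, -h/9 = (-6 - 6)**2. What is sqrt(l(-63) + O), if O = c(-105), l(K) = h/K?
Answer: 2*sqrt(301)/7 ≈ 4.9570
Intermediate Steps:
h = -1296 (h = -9*(-6 - 6)**2 = -9*(-12)**2 = -9*144 = -1296)
l(K) = -1296/K
c(v) = 4 (c(v) = 2**2 = 4)
O = 4
sqrt(l(-63) + O) = sqrt(-1296/(-63) + 4) = sqrt(-1296*(-1/63) + 4) = sqrt(144/7 + 4) = sqrt(172/7) = 2*sqrt(301)/7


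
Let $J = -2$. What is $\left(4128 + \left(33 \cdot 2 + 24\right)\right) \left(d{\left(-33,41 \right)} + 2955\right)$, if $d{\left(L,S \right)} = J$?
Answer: $12455754$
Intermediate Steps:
$d{\left(L,S \right)} = -2$
$\left(4128 + \left(33 \cdot 2 + 24\right)\right) \left(d{\left(-33,41 \right)} + 2955\right) = \left(4128 + \left(33 \cdot 2 + 24\right)\right) \left(-2 + 2955\right) = \left(4128 + \left(66 + 24\right)\right) 2953 = \left(4128 + 90\right) 2953 = 4218 \cdot 2953 = 12455754$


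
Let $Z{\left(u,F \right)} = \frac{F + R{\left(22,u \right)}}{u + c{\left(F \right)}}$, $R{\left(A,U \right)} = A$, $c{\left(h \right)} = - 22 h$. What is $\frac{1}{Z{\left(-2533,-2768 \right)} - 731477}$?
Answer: $- \frac{58363}{42691194897} \approx -1.3671 \cdot 10^{-6}$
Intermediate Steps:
$Z{\left(u,F \right)} = \frac{22 + F}{u - 22 F}$ ($Z{\left(u,F \right)} = \frac{F + 22}{u - 22 F} = \frac{22 + F}{u - 22 F}$)
$\frac{1}{Z{\left(-2533,-2768 \right)} - 731477} = \frac{1}{\frac{22 - 2768}{-2533 - -60896} - 731477} = \frac{1}{\frac{1}{-2533 + 60896} \left(-2746\right) - 731477} = \frac{1}{\frac{1}{58363} \left(-2746\right) - 731477} = \frac{1}{- \frac{2746}{58363} - 731477} = \frac{1}{- \frac{42691194897}{58363}} = - \frac{58363}{42691194897}$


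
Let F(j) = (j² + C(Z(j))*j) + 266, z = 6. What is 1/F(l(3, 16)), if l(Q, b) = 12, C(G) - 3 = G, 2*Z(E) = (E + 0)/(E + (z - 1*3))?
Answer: 5/2254 ≈ 0.0022183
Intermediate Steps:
Z(E) = E/(2*(3 + E)) (Z(E) = ((E + 0)/(E + (6 - 1*3)))/2 = (E/(E + (6 - 3)))/2 = (E/(E + 3))/2 = (E/(3 + E))/2 = E/(2*(3 + E)))
C(G) = 3 + G
F(j) = 266 + j² + j*(3 + j/(2*(3 + j))) (F(j) = (j² + (3 + j/(2*(3 + j)))*j) + 266 = (j² + j*(3 + j/(2*(3 + j)))) + 266 = 266 + j² + j*(3 + j/(2*(3 + j))))
1/F(l(3, 16)) = 1/((798 + 12³ + 275*12 + (13/2)*12²)/(3 + 12)) = 1/((798 + 1728 + 3300 + (13/2)*144)/15) = 1/((798 + 1728 + 3300 + 936)/15) = 1/((1/15)*6762) = 1/(2254/5) = 5/2254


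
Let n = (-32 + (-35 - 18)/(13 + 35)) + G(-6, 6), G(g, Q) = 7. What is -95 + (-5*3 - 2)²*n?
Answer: -366677/48 ≈ -7639.1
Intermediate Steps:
n = -1253/48 (n = (-32 + (-35 - 18)/(13 + 35)) + 7 = (-32 - 53/48) + 7 = -1589/48 + 7 = -1253/48 ≈ -26.104)
-95 + (-5*3 - 2)²*n = -95 + (-5*3 - 2)²*(-1253/48) = -95 + (-15 - 2)²*(-1253/48) = -95 + (-17)²*(-1253/48) = -95 + 289*(-1253/48) = -95 - 362117/48 = -366677/48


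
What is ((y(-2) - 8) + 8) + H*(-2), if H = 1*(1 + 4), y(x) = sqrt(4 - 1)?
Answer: -10 + sqrt(3) ≈ -8.2679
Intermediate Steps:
y(x) = sqrt(3)
H = 5 (H = 1*5 = 5)
((y(-2) - 8) + 8) + H*(-2) = ((sqrt(3) - 8) + 8) + 5*(-2) = ((-8 + sqrt(3)) + 8) - 10 = sqrt(3) - 10 = -10 + sqrt(3)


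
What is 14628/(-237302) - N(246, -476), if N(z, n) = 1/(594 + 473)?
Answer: -7922689/126600617 ≈ -0.062580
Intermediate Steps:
N(z, n) = 1/1067
14628/(-237302) - N(246, -476) = 14628/(-237302) - 1*1/1067 = 14628*(-1/237302) - 1/1067 = -7314/118651 - 1/1067 = -7922689/126600617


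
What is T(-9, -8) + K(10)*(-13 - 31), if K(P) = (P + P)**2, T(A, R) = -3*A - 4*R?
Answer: -17541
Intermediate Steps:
T(A, R) = -4*R - 3*A
K(P) = 4*P**2 (K(P) = (2*P)**2 = 4*P**2)
T(-9, -8) + K(10)*(-13 - 31) = (-4*(-8) - 3*(-9)) + (4*10**2)*(-13 - 31) = (32 + 27) + (4*100)*(-44) = 59 + 400*(-44) = 59 - 17600 = -17541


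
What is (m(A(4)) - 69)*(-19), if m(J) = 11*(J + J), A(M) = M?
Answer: -361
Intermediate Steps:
m(J) = 22*J (m(J) = 11*(2*J) = 22*J)
(m(A(4)) - 69)*(-19) = (22*4 - 69)*(-19) = (88 - 69)*(-19) = 19*(-19) = -361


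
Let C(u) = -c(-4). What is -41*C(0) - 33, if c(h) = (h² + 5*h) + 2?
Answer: -115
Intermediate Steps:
c(h) = 2 + h² + 5*h
C(u) = 2 (C(u) = -(2 + (-4)² + 5*(-4)) = -(2 + 16 - 20) = -1*(-2) = 2)
-41*C(0) - 33 = -41*2 - 33 = -82 - 33 = -115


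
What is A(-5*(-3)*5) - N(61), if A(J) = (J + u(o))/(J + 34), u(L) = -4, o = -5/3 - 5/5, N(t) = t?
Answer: -6578/109 ≈ -60.349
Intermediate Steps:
o = -8/3 (o = -5*1/3 - 5*1/5 = -5/3 - 1 = -8/3 ≈ -2.6667)
A(J) = (-4 + J)/(34 + J) (A(J) = (J - 4)/(J + 34) = (-4 + J)/(34 + J))
A(-5*(-3)*5) - N(61) = (-4 - 5*(-3)*5)/(34 - 5*(-3)*5) - 1*61 = (-4 + 15*5)/(34 + 15*5) - 61 = (-4 + 75)/(34 + 75) - 61 = 71/109 - 61 = -6578/109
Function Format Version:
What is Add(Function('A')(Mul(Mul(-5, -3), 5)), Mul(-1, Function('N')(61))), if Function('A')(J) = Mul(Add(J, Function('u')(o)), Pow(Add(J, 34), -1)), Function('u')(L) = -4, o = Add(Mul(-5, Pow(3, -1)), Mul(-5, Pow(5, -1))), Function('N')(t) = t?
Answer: Rational(-6578, 109) ≈ -60.349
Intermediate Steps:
o = Rational(-8, 3) (o = Add(Mul(-5, Rational(1, 3)), Mul(-5, Rational(1, 5))) = Add(Rational(-5, 3), -1) = Rational(-8, 3) ≈ -2.6667)
Function('A')(J) = Mul(Pow(Add(34, J), -1), Add(-4, J)) (Function('A')(J) = Mul(Add(J, -4), Pow(Add(J, 34), -1)) = Mul(Add(-4, J), Pow(Add(34, J), -1)) = Mul(Pow(Add(34, J), -1), Add(-4, J)))
Add(Function('A')(Mul(Mul(-5, -3), 5)), Mul(-1, Function('N')(61))) = Add(Mul(Pow(Add(34, Mul(Mul(-5, -3), 5)), -1), Add(-4, Mul(Mul(-5, -3), 5))), Mul(-1, 61)) = Add(Mul(Pow(Add(34, Mul(15, 5)), -1), Add(-4, Mul(15, 5))), -61) = Add(Mul(Pow(Add(34, 75), -1), Add(-4, 75)), -61) = Add(Mul(Pow(109, -1), 71), -61) = Add(Mul(Rational(1, 109), 71), -61) = Add(Rational(71, 109), -61) = Rational(-6578, 109)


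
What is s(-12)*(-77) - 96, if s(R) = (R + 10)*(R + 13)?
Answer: 58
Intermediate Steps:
s(R) = (10 + R)*(13 + R)
s(-12)*(-77) - 96 = (130 + (-12)**2 + 23*(-12))*(-77) - 96 = (130 + 144 - 276)*(-77) - 96 = -2*(-77) - 96 = 154 - 96 = 58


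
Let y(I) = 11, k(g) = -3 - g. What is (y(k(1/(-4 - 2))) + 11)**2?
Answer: 484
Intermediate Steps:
(y(k(1/(-4 - 2))) + 11)**2 = (11 + 11)**2 = 22**2 = 484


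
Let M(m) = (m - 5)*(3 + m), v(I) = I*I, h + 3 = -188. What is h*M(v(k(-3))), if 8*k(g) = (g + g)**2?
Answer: -1083543/16 ≈ -67722.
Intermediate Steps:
k(g) = g**2/2 (k(g) = (g + g)**2/8 = (2*g)**2/8 = (4*g**2)/8 = g**2/2)
h = -191 (h = -3 - 188 = -191)
v(I) = I**2
M(m) = (-5 + m)*(3 + m)
h*M(v(k(-3))) = -191*(-15 + (((1/2)*(-3)**2)**2)**2 - 2*((1/2)*(-3)**2)**2) = -191*(-15 + (((1/2)*9)**2)**2 - 2*((1/2)*9)**2) = -191*(-15 + ((9/2)**2)**2 - 2*(9/2)**2) = -191*(-15 + (81/4)**2 - 2*81/4) = -191*(-15 + 6561/16 - 81/2) = -191*5673/16 = -1083543/16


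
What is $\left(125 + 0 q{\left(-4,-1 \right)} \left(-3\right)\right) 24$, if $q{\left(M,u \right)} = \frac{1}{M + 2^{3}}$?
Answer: $3000$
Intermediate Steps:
$q{\left(M,u \right)} = \frac{1}{8 + M}$ ($q{\left(M,u \right)} = \frac{1}{M + 8} = \frac{1}{8 + M}$)
$\left(125 + 0 q{\left(-4,-1 \right)} \left(-3\right)\right) 24 = \left(125 + \frac{0}{8 - 4} \left(-3\right)\right) 24 = \left(125 + \frac{0}{4} \left(-3\right)\right) 24 = \left(125 + 0 \cdot \frac{1}{4} \left(-3\right)\right) 24 = \left(125 + 0 \left(-3\right)\right) 24 = \left(125 + 0\right) 24 = 125 \cdot 24 = 3000$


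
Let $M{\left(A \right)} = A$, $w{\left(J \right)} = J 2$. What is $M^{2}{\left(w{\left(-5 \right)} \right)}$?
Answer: $100$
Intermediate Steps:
$w{\left(J \right)} = 2 J$
$M^{2}{\left(w{\left(-5 \right)} \right)} = \left(2 \left(-5\right)\right)^{2} = \left(-10\right)^{2} = 100$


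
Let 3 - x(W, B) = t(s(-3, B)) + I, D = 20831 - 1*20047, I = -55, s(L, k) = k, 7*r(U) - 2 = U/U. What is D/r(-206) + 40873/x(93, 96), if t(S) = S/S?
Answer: 145145/57 ≈ 2546.4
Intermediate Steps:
r(U) = 3/7 (r(U) = 2/7 + (U/U)/7 = 2/7 + (⅐)*1 = 2/7 + ⅐ = 3/7)
D = 784 (D = 20831 - 20047 = 784)
t(S) = 1
x(W, B) = 57 (x(W, B) = 3 - (1 - 55) = 3 - 1*(-54) = 3 + 54 = 57)
D/r(-206) + 40873/x(93, 96) = 784/(3/7) + 40873/57 = 784*(7/3) + 40873*(1/57) = 5488/3 + 40873/57 = 145145/57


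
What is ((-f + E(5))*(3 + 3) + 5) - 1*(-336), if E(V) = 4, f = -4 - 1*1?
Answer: 395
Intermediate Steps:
f = -5 (f = -4 - 1 = -5)
((-f + E(5))*(3 + 3) + 5) - 1*(-336) = ((-1*(-5) + 4)*(3 + 3) + 5) - 1*(-336) = ((5 + 4)*6 + 5) + 336 = (9*6 + 5) + 336 = (54 + 5) + 336 = 59 + 336 = 395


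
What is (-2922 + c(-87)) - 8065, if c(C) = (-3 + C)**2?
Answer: -2887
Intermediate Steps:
(-2922 + c(-87)) - 8065 = (-2922 + (-3 - 87)**2) - 8065 = (-2922 + (-90)**2) - 8065 = (-2922 + 8100) - 8065 = 5178 - 8065 = -2887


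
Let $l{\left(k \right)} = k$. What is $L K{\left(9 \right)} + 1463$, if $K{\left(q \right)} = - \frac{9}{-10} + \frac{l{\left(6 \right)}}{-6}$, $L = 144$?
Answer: $\frac{7243}{5} \approx 1448.6$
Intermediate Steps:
$K{\left(q \right)} = - \frac{1}{10}$ ($K{\left(q \right)} = - \frac{9}{-10} + \frac{6}{-6} = \left(-9\right) \left(- \frac{1}{10}\right) + 6 \left(- \frac{1}{6}\right) = \frac{9}{10} - 1 = - \frac{1}{10}$)
$L K{\left(9 \right)} + 1463 = 144 \left(- \frac{1}{10}\right) + 1463 = - \frac{72}{5} + 1463 = \frac{7243}{5}$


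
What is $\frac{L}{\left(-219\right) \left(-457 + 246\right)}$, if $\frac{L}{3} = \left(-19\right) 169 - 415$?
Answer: $- \frac{3626}{15403} \approx -0.23541$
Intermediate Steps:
$L = -10878$ ($L = 3 \left(\left(-19\right) 169 - 415\right) = 3 \left(-3211 - 415\right) = 3 \left(-3626\right) = -10878$)
$\frac{L}{\left(-219\right) \left(-457 + 246\right)} = - \frac{10878}{\left(-219\right) \left(-457 + 246\right)} = - \frac{10878}{\left(-219\right) \left(-211\right)} = - \frac{10878}{46209} = \left(-10878\right) \frac{1}{46209} = - \frac{3626}{15403}$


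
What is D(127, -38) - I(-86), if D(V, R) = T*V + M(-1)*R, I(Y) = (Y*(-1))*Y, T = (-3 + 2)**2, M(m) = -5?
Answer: 7713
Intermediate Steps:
T = 1 (T = (-1)**2 = 1)
I(Y) = -Y**2 (I(Y) = (-Y)*Y = -Y**2)
D(V, R) = V - 5*R (D(V, R) = 1*V - 5*R = V - 5*R)
D(127, -38) - I(-86) = (127 - 5*(-38)) - (-1)*(-86)**2 = (127 + 190) - (-1)*7396 = 317 - 1*(-7396) = 317 + 7396 = 7713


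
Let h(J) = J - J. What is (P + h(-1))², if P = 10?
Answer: 100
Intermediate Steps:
h(J) = 0
(P + h(-1))² = (10 + 0)² = 10² = 100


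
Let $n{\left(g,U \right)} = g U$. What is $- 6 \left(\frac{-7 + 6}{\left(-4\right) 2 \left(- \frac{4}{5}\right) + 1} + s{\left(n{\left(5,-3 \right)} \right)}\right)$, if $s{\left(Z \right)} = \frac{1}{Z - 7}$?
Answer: $\frac{441}{407} \approx 1.0835$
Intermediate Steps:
$n{\left(g,U \right)} = U g$
$s{\left(Z \right)} = \frac{1}{-7 + Z}$ ($s{\left(Z \right)} = \frac{1}{Z - 7} = \frac{1}{-7 + Z}$)
$- 6 \left(\frac{-7 + 6}{\left(-4\right) 2 \left(- \frac{4}{5}\right) + 1} + s{\left(n{\left(5,-3 \right)} \right)}\right) = - 6 \left(\frac{-7 + 6}{\left(-4\right) 2 \left(- \frac{4}{5}\right) + 1} + \frac{1}{-7 - 15}\right) = - 6 \left(- \frac{1}{- 8 \left(\left(-4\right) \frac{1}{5}\right) + 1} + \frac{1}{-7 - 15}\right) = - 6 \left(- \frac{1}{\left(-8\right) \left(- \frac{4}{5}\right) + 1} + \frac{1}{-22}\right) = - 6 \left(- \frac{1}{\frac{32}{5} + 1} - \frac{1}{22}\right) = - 6 \left(- \frac{1}{\frac{37}{5}} - \frac{1}{22}\right) = - 6 \left(\left(-1\right) \frac{5}{37} - \frac{1}{22}\right) = - 6 \left(- \frac{5}{37} - \frac{1}{22}\right) = \left(-6\right) \left(- \frac{147}{814}\right) = \frac{441}{407}$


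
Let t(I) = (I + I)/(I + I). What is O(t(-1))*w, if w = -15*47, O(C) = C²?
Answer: -705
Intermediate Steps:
t(I) = 1 (t(I) = (2*I)/((2*I)) = (2*I)*(1/(2*I)) = 1)
w = -705
O(t(-1))*w = 1²*(-705) = 1*(-705) = -705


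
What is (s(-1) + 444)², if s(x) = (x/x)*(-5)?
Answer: 192721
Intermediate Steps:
s(x) = -5 (s(x) = 1*(-5) = -5)
(s(-1) + 444)² = (-5 + 444)² = 439² = 192721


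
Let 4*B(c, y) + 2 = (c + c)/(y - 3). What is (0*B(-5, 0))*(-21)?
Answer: 0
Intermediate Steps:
B(c, y) = -1/2 + c/(2*(-3 + y)) (B(c, y) = -1/2 + ((c + c)/(y - 3))/4 = -1/2 + ((2*c)/(-3 + y))/4 = -1/2 + (2*c/(-3 + y))/4 = -1/2 + c/(2*(-3 + y)))
(0*B(-5, 0))*(-21) = (0*((3 - 5 - 1*0)/(2*(-3 + 0))))*(-21) = (0*((1/2)*(3 - 5 + 0)/(-3)))*(-21) = (0*((1/2)*(-1/3)*(-2)))*(-21) = (0*(1/3))*(-21) = 0*(-21) = 0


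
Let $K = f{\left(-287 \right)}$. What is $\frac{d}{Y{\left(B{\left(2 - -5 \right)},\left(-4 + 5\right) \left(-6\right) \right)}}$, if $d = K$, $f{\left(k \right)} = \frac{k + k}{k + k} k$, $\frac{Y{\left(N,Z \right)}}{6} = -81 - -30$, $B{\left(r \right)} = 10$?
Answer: $\frac{287}{306} \approx 0.93791$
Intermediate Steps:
$Y{\left(N,Z \right)} = -306$ ($Y{\left(N,Z \right)} = 6 \left(-81 - -30\right) = 6 \left(-81 + 30\right) = 6 \left(-51\right) = -306$)
$f{\left(k \right)} = k$ ($f{\left(k \right)} = \frac{2 k}{2 k} k = 2 k \frac{1}{2 k} k = 1 k = k$)
$K = -287$
$d = -287$
$\frac{d}{Y{\left(B{\left(2 - -5 \right)},\left(-4 + 5\right) \left(-6\right) \right)}} = - \frac{287}{-306} = \left(-287\right) \left(- \frac{1}{306}\right) = \frac{287}{306}$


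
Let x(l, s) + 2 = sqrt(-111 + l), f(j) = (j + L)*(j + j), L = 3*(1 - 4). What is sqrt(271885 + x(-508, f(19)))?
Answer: sqrt(271883 + I*sqrt(619)) ≈ 521.42 + 0.024*I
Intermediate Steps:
L = -9 (L = 3*(-3) = -9)
f(j) = 2*j*(-9 + j) (f(j) = (j - 9)*(j + j) = (-9 + j)*(2*j) = 2*j*(-9 + j))
x(l, s) = -2 + sqrt(-111 + l)
sqrt(271885 + x(-508, f(19))) = sqrt(271885 + (-2 + sqrt(-111 - 508))) = sqrt(271885 + (-2 + sqrt(-619))) = sqrt(271885 + (-2 + I*sqrt(619))) = sqrt(271883 + I*sqrt(619))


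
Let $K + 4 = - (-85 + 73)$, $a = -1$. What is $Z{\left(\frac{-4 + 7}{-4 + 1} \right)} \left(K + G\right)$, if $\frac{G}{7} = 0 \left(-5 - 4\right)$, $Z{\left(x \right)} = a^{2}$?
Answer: $8$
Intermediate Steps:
$Z{\left(x \right)} = 1$ ($Z{\left(x \right)} = \left(-1\right)^{2} = 1$)
$G = 0$ ($G = 7 \cdot 0 \left(-5 - 4\right) = 7 \cdot 0 \left(-9\right) = 7 \cdot 0 = 0$)
$K = 8$ ($K = -4 - \left(-85 + 73\right) = -4 - -12 = -4 + 12 = 8$)
$Z{\left(\frac{-4 + 7}{-4 + 1} \right)} \left(K + G\right) = 1 \left(8 + 0\right) = 1 \cdot 8 = 8$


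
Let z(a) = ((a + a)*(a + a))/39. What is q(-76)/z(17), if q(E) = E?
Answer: -741/289 ≈ -2.5640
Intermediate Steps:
z(a) = 4*a²/39 (z(a) = ((2*a)*(2*a))*(1/39) = (4*a²)*(1/39) = 4*a²/39)
q(-76)/z(17) = -76/((4/39)*17²) = -76/((4/39)*289) = -76/1156/39 = -76*39/1156 = -741/289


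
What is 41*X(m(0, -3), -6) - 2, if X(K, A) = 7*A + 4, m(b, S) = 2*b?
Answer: -1560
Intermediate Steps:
X(K, A) = 4 + 7*A
41*X(m(0, -3), -6) - 2 = 41*(4 + 7*(-6)) - 2 = 41*(4 - 42) - 2 = 41*(-38) - 2 = -1558 - 2 = -1560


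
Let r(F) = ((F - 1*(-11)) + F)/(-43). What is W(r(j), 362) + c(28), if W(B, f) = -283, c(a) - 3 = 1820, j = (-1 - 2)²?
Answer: 1540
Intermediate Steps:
j = 9 (j = (-3)² = 9)
c(a) = 1823 (c(a) = 3 + 1820 = 1823)
r(F) = -11/43 - 2*F/43 (r(F) = ((F + 11) + F)*(-1/43) = ((11 + F) + F)*(-1/43) = (11 + 2*F)*(-1/43) = -11/43 - 2*F/43)
W(r(j), 362) + c(28) = -283 + 1823 = 1540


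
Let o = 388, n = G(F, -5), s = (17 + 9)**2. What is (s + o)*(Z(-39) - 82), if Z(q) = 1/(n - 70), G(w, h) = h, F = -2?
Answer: -6544664/75 ≈ -87262.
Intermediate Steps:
s = 676 (s = 26**2 = 676)
n = -5
Z(q) = -1/75 (Z(q) = 1/(-5 - 70) = 1/(-75) = -1/75)
(s + o)*(Z(-39) - 82) = (676 + 388)*(-1/75 - 82) = 1064*(-6151/75) = -6544664/75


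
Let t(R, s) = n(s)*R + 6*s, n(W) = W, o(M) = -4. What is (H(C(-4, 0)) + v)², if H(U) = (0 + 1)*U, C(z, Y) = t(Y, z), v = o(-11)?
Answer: 784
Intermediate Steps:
v = -4
t(R, s) = 6*s + R*s (t(R, s) = s*R + 6*s = R*s + 6*s = 6*s + R*s)
C(z, Y) = z*(6 + Y)
H(U) = U (H(U) = 1*U = U)
(H(C(-4, 0)) + v)² = (-4*(6 + 0) - 4)² = (-4*6 - 4)² = (-24 - 4)² = (-28)² = 784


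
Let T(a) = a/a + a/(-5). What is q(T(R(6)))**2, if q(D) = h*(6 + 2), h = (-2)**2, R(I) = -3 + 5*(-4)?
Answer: 1024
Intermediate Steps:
R(I) = -23 (R(I) = -3 - 20 = -23)
h = 4
T(a) = 1 - a/5 (T(a) = 1 + a*(-1/5) = 1 - a/5)
q(D) = 32 (q(D) = 4*(6 + 2) = 4*8 = 32)
q(T(R(6)))**2 = 32**2 = 1024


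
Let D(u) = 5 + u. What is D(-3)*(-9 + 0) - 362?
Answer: -380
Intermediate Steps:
D(-3)*(-9 + 0) - 362 = (5 - 3)*(-9 + 0) - 362 = 2*(-9) - 362 = -18 - 362 = -380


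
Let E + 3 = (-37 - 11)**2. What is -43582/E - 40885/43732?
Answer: -153846493/7740564 ≈ -19.875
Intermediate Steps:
E = 2301 (E = -3 + (-37 - 11)**2 = -3 + (-48)**2 = -3 + 2304 = 2301)
-43582/E - 40885/43732 = -43582/2301 - 40885/43732 = -43582*1/2301 - 40885*1/43732 = -43582/2301 - 3145/3364 = -153846493/7740564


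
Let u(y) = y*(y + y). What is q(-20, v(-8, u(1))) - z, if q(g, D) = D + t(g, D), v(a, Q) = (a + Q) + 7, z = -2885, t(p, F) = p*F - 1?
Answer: 2865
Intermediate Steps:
u(y) = 2*y² (u(y) = y*(2*y) = 2*y²)
t(p, F) = -1 + F*p (t(p, F) = F*p - 1 = -1 + F*p)
v(a, Q) = 7 + Q + a (v(a, Q) = (Q + a) + 7 = 7 + Q + a)
q(g, D) = -1 + D + D*g (q(g, D) = D + (-1 + D*g) = -1 + D + D*g)
q(-20, v(-8, u(1))) - z = (-1 + (7 + 2*1² - 8) + (7 + 2*1² - 8)*(-20)) - 1*(-2885) = (-1 + (7 + 2*1 - 8) + (7 + 2*1 - 8)*(-20)) + 2885 = (-1 + (7 + 2 - 8) + (7 + 2 - 8)*(-20)) + 2885 = (-1 + 1 + 1*(-20)) + 2885 = (-1 + 1 - 20) + 2885 = -20 + 2885 = 2865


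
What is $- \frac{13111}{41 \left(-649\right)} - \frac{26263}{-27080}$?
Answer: $\frac{1053878047}{720571720} \approx 1.4626$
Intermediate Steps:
$- \frac{13111}{41 \left(-649\right)} - \frac{26263}{-27080} = - \frac{13111}{-26609} - - \frac{26263}{27080} = \left(-13111\right) \left(- \frac{1}{26609}\right) + \frac{26263}{27080} = \frac{13111}{26609} + \frac{26263}{27080} = \frac{1053878047}{720571720}$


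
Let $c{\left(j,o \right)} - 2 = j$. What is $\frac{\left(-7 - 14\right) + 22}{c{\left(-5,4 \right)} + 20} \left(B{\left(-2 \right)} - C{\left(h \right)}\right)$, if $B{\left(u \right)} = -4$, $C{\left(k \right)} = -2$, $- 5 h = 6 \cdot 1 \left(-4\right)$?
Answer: $- \frac{2}{17} \approx -0.11765$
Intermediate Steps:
$h = \frac{24}{5}$ ($h = - \frac{6 \cdot 1 \left(-4\right)}{5} = - \frac{6 \left(-4\right)}{5} = \left(- \frac{1}{5}\right) \left(-24\right) = \frac{24}{5} \approx 4.8$)
$c{\left(j,o \right)} = 2 + j$
$\frac{\left(-7 - 14\right) + 22}{c{\left(-5,4 \right)} + 20} \left(B{\left(-2 \right)} - C{\left(h \right)}\right) = \frac{\left(-7 - 14\right) + 22}{\left(2 - 5\right) + 20} \left(-4 - -2\right) = \frac{\left(-7 - 14\right) + 22}{-3 + 20} \left(-4 + 2\right) = \frac{-21 + 22}{17} \left(-2\right) = 1 \cdot \frac{1}{17} \left(-2\right) = \frac{1}{17} \left(-2\right) = - \frac{2}{17}$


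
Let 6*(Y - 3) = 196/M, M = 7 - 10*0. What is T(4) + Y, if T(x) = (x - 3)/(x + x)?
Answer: 187/24 ≈ 7.7917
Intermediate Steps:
M = 7 (M = 7 + 0 = 7)
T(x) = (-3 + x)/(2*x) (T(x) = (-3 + x)/((2*x)) = (-3 + x)*(1/(2*x)) = (-3 + x)/(2*x))
Y = 23/3 (Y = 3 + (196/7)/6 = 3 + (196*(1/7))/6 = 3 + (1/6)*28 = 3 + 14/3 = 23/3 ≈ 7.6667)
T(4) + Y = (1/2)*(-3 + 4)/4 + 23/3 = (1/2)*(1/4)*1 + 23/3 = 1/8 + 23/3 = 187/24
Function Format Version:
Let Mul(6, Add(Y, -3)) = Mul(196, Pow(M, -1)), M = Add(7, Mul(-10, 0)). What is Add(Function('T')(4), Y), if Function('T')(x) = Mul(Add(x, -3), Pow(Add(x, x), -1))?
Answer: Rational(187, 24) ≈ 7.7917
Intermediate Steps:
M = 7 (M = Add(7, 0) = 7)
Function('T')(x) = Mul(Rational(1, 2), Pow(x, -1), Add(-3, x)) (Function('T')(x) = Mul(Add(-3, x), Pow(Mul(2, x), -1)) = Mul(Add(-3, x), Mul(Rational(1, 2), Pow(x, -1))) = Mul(Rational(1, 2), Pow(x, -1), Add(-3, x)))
Y = Rational(23, 3) (Y = Add(3, Mul(Rational(1, 6), Mul(196, Pow(7, -1)))) = Add(3, Mul(Rational(1, 6), Mul(196, Rational(1, 7)))) = Add(3, Mul(Rational(1, 6), 28)) = Add(3, Rational(14, 3)) = Rational(23, 3) ≈ 7.6667)
Add(Function('T')(4), Y) = Add(Mul(Rational(1, 2), Pow(4, -1), Add(-3, 4)), Rational(23, 3)) = Add(Mul(Rational(1, 2), Rational(1, 4), 1), Rational(23, 3)) = Add(Rational(1, 8), Rational(23, 3)) = Rational(187, 24)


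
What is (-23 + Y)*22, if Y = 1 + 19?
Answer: -66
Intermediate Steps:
Y = 20
(-23 + Y)*22 = (-23 + 20)*22 = -3*22 = -66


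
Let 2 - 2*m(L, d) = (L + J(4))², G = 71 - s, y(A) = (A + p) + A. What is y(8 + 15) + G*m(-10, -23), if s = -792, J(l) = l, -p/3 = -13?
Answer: -14586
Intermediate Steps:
p = 39 (p = -3*(-13) = 39)
y(A) = 39 + 2*A (y(A) = (A + 39) + A = (39 + A) + A = 39 + 2*A)
G = 863 (G = 71 - 1*(-792) = 71 + 792 = 863)
m(L, d) = 1 - (4 + L)²/2 (m(L, d) = 1 - (L + 4)²/2 = 1 - (4 + L)²/2)
y(8 + 15) + G*m(-10, -23) = (39 + 2*(8 + 15)) + 863*(1 - (4 - 10)²/2) = (39 + 2*23) + 863*(1 - ½*(-6)²) = (39 + 46) + 863*(1 - ½*36) = 85 + 863*(1 - 18) = 85 + 863*(-17) = 85 - 14671 = -14586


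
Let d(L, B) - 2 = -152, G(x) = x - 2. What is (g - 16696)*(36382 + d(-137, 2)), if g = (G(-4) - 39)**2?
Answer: -531559672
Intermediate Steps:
G(x) = -2 + x
g = 2025 (g = ((-2 - 4) - 39)**2 = (-6 - 39)**2 = (-45)**2 = 2025)
d(L, B) = -150 (d(L, B) = 2 - 152 = -150)
(g - 16696)*(36382 + d(-137, 2)) = (2025 - 16696)*(36382 - 150) = -14671*36232 = -531559672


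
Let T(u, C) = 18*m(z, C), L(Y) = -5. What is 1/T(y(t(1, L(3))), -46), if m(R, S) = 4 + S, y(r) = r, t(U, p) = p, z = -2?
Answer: -1/756 ≈ -0.0013228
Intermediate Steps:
T(u, C) = 72 + 18*C (T(u, C) = 18*(4 + C) = 72 + 18*C)
1/T(y(t(1, L(3))), -46) = 1/(72 + 18*(-46)) = 1/(72 - 828) = 1/(-756) = -1/756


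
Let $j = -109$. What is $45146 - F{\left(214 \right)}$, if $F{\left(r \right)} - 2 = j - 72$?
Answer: $45325$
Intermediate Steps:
$F{\left(r \right)} = -179$ ($F{\left(r \right)} = 2 - 181 = -179$)
$45146 - F{\left(214 \right)} = 45146 - -179 = 45146 + 179 = 45325$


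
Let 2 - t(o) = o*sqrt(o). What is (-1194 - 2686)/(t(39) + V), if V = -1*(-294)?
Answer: -1148480/28297 - 151320*sqrt(39)/28297 ≈ -73.982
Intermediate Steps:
t(o) = 2 - o**(3/2) (t(o) = 2 - o*sqrt(o) = 2 - o**(3/2))
V = 294
(-1194 - 2686)/(t(39) + V) = (-1194 - 2686)/((2 - 39**(3/2)) + 294) = -3880/((2 - 39*sqrt(39)) + 294) = -3880/(296 - 39*sqrt(39))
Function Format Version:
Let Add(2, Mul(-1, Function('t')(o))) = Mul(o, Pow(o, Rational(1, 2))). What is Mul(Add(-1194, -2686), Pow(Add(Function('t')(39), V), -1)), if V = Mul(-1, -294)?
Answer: Add(Rational(-1148480, 28297), Mul(Rational(-151320, 28297), Pow(39, Rational(1, 2)))) ≈ -73.982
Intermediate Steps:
Function('t')(o) = Add(2, Mul(-1, Pow(o, Rational(3, 2)))) (Function('t')(o) = Add(2, Mul(-1, Mul(o, Pow(o, Rational(1, 2))))) = Add(2, Mul(-1, Pow(o, Rational(3, 2)))))
V = 294
Mul(Add(-1194, -2686), Pow(Add(Function('t')(39), V), -1)) = Mul(Add(-1194, -2686), Pow(Add(Add(2, Mul(-1, Pow(39, Rational(3, 2)))), 294), -1)) = Mul(-3880, Pow(Add(Add(2, Mul(-1, Mul(39, Pow(39, Rational(1, 2))))), 294), -1)) = Mul(-3880, Pow(Add(Add(2, Mul(-39, Pow(39, Rational(1, 2)))), 294), -1)) = Mul(-3880, Pow(Add(296, Mul(-39, Pow(39, Rational(1, 2)))), -1))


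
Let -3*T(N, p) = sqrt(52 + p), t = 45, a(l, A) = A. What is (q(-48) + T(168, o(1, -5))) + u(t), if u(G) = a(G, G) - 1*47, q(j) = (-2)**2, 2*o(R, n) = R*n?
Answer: 2 - sqrt(22)/2 ≈ -0.34521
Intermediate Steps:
o(R, n) = R*n/2 (o(R, n) = (R*n)/2 = R*n/2)
q(j) = 4
T(N, p) = -sqrt(52 + p)/3
u(G) = -47 + G (u(G) = G - 1*47 = G - 47 = -47 + G)
(q(-48) + T(168, o(1, -5))) + u(t) = (4 - sqrt(52 + (1/2)*1*(-5))/3) + (-47 + 45) = (4 - sqrt(52 - 5/2)/3) - 2 = (4 - sqrt(22)/2) - 2 = 2 - sqrt(22)/2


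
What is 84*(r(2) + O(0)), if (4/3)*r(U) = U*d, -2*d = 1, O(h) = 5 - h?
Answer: 357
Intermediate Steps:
d = -½ (d = -½*1 = -½ ≈ -0.50000)
r(U) = -3*U/8 (r(U) = 3*(U*(-½))/4 = 3*(-U/2)/4 = -3*U/8)
84*(r(2) + O(0)) = 84*(-3/8*2 + (5 - 1*0)) = 84*(-¾ + (5 + 0)) = 84*(-¾ + 5) = 84*(17/4) = 357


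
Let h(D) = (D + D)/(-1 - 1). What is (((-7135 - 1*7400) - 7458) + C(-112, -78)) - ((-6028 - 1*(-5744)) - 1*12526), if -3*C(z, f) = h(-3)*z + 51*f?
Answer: -7745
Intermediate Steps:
h(D) = -D (h(D) = (2*D)/(-2) = (2*D)*(-1/2) = -D)
C(z, f) = -z - 17*f (C(z, f) = -((-1*(-3))*z + 51*f)/3 = -(3*z + 51*f)/3 = -z - 17*f)
(((-7135 - 1*7400) - 7458) + C(-112, -78)) - ((-6028 - 1*(-5744)) - 1*12526) = (((-7135 - 1*7400) - 7458) + (-1*(-112) - 17*(-78))) - ((-6028 - 1*(-5744)) - 1*12526) = (((-7135 - 7400) - 7458) + (112 + 1326)) - ((-6028 + 5744) - 12526) = ((-14535 - 7458) + 1438) - (-284 - 12526) = (-21993 + 1438) - 1*(-12810) = -20555 + 12810 = -7745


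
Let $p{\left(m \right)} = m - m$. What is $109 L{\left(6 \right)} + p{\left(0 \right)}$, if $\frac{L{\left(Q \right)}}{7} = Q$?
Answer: $4578$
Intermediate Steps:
$L{\left(Q \right)} = 7 Q$
$p{\left(m \right)} = 0$
$109 L{\left(6 \right)} + p{\left(0 \right)} = 109 \cdot 7 \cdot 6 + 0 = 109 \cdot 42 + 0 = 4578 + 0 = 4578$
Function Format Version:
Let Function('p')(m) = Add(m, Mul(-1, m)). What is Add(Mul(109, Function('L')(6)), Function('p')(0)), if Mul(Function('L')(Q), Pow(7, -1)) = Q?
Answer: 4578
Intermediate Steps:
Function('L')(Q) = Mul(7, Q)
Function('p')(m) = 0
Add(Mul(109, Function('L')(6)), Function('p')(0)) = Add(Mul(109, Mul(7, 6)), 0) = Add(Mul(109, 42), 0) = Add(4578, 0) = 4578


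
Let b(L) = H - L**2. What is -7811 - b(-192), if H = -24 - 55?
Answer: 29132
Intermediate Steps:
H = -79
b(L) = -79 - L**2
-7811 - b(-192) = -7811 - (-79 - 1*(-192)**2) = -7811 - (-79 - 1*36864) = -7811 - (-79 - 36864) = -7811 - 1*(-36943) = -7811 + 36943 = 29132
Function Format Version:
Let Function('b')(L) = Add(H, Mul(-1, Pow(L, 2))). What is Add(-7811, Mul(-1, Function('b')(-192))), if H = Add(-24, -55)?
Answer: 29132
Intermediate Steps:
H = -79
Function('b')(L) = Add(-79, Mul(-1, Pow(L, 2)))
Add(-7811, Mul(-1, Function('b')(-192))) = Add(-7811, Mul(-1, Add(-79, Mul(-1, Pow(-192, 2))))) = Add(-7811, Mul(-1, Add(-79, Mul(-1, 36864)))) = Add(-7811, Mul(-1, Add(-79, -36864))) = Add(-7811, Mul(-1, -36943)) = Add(-7811, 36943) = 29132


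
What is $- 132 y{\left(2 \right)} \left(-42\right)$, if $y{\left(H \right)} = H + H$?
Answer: $22176$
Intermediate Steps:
$y{\left(H \right)} = 2 H$
$- 132 y{\left(2 \right)} \left(-42\right) = - 132 \cdot 2 \cdot 2 \left(-42\right) = \left(-132\right) 4 \left(-42\right) = \left(-528\right) \left(-42\right) = 22176$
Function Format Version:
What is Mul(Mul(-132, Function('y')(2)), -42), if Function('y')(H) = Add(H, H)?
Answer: 22176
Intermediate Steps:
Function('y')(H) = Mul(2, H)
Mul(Mul(-132, Function('y')(2)), -42) = Mul(Mul(-132, Mul(2, 2)), -42) = Mul(Mul(-132, 4), -42) = Mul(-528, -42) = 22176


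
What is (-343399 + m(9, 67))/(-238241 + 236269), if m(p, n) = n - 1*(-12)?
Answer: 85830/493 ≈ 174.10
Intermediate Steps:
m(p, n) = 12 + n (m(p, n) = n + 12 = 12 + n)
(-343399 + m(9, 67))/(-238241 + 236269) = (-343399 + (12 + 67))/(-238241 + 236269) = (-343399 + 79)/(-1972) = -343320*(-1/1972) = 85830/493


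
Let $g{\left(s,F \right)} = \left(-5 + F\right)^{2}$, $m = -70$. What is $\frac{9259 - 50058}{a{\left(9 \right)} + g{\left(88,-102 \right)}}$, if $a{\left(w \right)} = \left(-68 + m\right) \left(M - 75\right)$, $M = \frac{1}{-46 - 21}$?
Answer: $- \frac{2733533}{1460671} \approx -1.8714$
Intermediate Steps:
$M = - \frac{1}{67}$ ($M = \frac{1}{-67} = - \frac{1}{67} \approx -0.014925$)
$a{\left(w \right)} = \frac{693588}{67}$ ($a{\left(w \right)} = \left(-68 - 70\right) \left(- \frac{1}{67} - 75\right) = \left(-138\right) \left(- \frac{5026}{67}\right) = \frac{693588}{67}$)
$\frac{9259 - 50058}{a{\left(9 \right)} + g{\left(88,-102 \right)}} = \frac{9259 - 50058}{\frac{693588}{67} + \left(-5 - 102\right)^{2}} = - \frac{40799}{\frac{693588}{67} + \left(-107\right)^{2}} = - \frac{40799}{\frac{693588}{67} + 11449} = - \frac{40799}{\frac{1460671}{67}} = \left(-40799\right) \frac{67}{1460671} = - \frac{2733533}{1460671}$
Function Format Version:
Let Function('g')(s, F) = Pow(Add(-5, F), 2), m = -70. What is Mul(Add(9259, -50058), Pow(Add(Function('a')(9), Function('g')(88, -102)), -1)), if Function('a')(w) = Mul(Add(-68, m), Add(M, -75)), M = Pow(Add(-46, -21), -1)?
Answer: Rational(-2733533, 1460671) ≈ -1.8714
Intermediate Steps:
M = Rational(-1, 67) (M = Pow(-67, -1) = Rational(-1, 67) ≈ -0.014925)
Function('a')(w) = Rational(693588, 67) (Function('a')(w) = Mul(Add(-68, -70), Add(Rational(-1, 67), -75)) = Mul(-138, Rational(-5026, 67)) = Rational(693588, 67))
Mul(Add(9259, -50058), Pow(Add(Function('a')(9), Function('g')(88, -102)), -1)) = Mul(Add(9259, -50058), Pow(Add(Rational(693588, 67), Pow(Add(-5, -102), 2)), -1)) = Mul(-40799, Pow(Add(Rational(693588, 67), Pow(-107, 2)), -1)) = Mul(-40799, Pow(Add(Rational(693588, 67), 11449), -1)) = Mul(-40799, Pow(Rational(1460671, 67), -1)) = Mul(-40799, Rational(67, 1460671)) = Rational(-2733533, 1460671)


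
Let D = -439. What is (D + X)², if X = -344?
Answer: 613089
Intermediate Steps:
(D + X)² = (-439 - 344)² = (-783)² = 613089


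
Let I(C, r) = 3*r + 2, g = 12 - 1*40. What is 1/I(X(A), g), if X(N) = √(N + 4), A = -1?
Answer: -1/82 ≈ -0.012195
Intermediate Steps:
g = -28 (g = 12 - 40 = -28)
X(N) = √(4 + N)
I(C, r) = 2 + 3*r
1/I(X(A), g) = 1/(2 + 3*(-28)) = 1/(2 - 84) = 1/(-82) = -1/82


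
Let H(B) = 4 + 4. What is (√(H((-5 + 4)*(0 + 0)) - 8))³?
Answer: 0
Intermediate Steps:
H(B) = 8
(√(H((-5 + 4)*(0 + 0)) - 8))³ = (√(8 - 8))³ = (√0)³ = 0³ = 0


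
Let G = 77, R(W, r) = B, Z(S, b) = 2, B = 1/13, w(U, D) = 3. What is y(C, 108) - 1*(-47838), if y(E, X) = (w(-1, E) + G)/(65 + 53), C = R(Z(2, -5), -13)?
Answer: 2822482/59 ≈ 47839.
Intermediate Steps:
B = 1/13 ≈ 0.076923
R(W, r) = 1/13
C = 1/13 ≈ 0.076923
y(E, X) = 40/59 (y(E, X) = (3 + 77)/(65 + 53) = 80/118 = 80*(1/118) = 40/59)
y(C, 108) - 1*(-47838) = 40/59 - 1*(-47838) = 40/59 + 47838 = 2822482/59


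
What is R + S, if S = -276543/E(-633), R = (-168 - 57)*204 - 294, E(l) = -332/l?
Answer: -190388127/332 ≈ -5.7346e+5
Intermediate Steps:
R = -46194 (R = -225*204 - 294 = -45900 - 294 = -46194)
S = -175051719/332 (S = -276543/((-332/(-633))) = -276543/((-332*(-1/633))) = -276543/332/633 = -276543*633/332 = -175051719/332 ≈ -5.2726e+5)
R + S = -46194 - 175051719/332 = -190388127/332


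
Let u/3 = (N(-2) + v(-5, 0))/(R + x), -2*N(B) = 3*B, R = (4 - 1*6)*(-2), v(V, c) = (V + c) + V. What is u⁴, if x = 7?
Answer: 194481/14641 ≈ 13.283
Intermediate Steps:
v(V, c) = c + 2*V
R = 4 (R = (4 - 6)*(-2) = -2*(-2) = 4)
N(B) = -3*B/2
u = -21/11 (u = 3*((-3/2*(-2) + (0 + 2*(-5)))/(4 + 7)) = 3*((3 + (0 - 10))/11) = 3*((3 - 10)*(1/11)) = 3*(-7*1/11) = 3*(-7/11) = -21/11 ≈ -1.9091)
u⁴ = (-21/11)⁴ = 194481/14641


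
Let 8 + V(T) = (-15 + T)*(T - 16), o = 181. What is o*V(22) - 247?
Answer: 5907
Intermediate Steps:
V(T) = -8 + (-16 + T)*(-15 + T) (V(T) = -8 + (-15 + T)*(T - 16) = -8 + (-15 + T)*(-16 + T) = -8 + (-16 + T)*(-15 + T))
o*V(22) - 247 = 181*(232 + 22² - 31*22) - 247 = 181*(232 + 484 - 682) - 247 = 181*34 - 247 = 6154 - 247 = 5907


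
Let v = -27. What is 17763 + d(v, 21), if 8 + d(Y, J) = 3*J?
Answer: 17818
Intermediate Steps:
d(Y, J) = -8 + 3*J
17763 + d(v, 21) = 17763 + (-8 + 3*21) = 17763 + (-8 + 63) = 17763 + 55 = 17818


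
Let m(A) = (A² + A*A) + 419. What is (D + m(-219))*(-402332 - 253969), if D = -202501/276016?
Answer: -1342461421417035/21232 ≈ -6.3228e+10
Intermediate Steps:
D = -15577/21232 (D = -202501*1/276016 = -15577/21232 ≈ -0.73366)
m(A) = 419 + 2*A² (m(A) = (A² + A²) + 419 = 2*A² + 419 = 419 + 2*A²)
(D + m(-219))*(-402332 - 253969) = (-15577/21232 + (419 + 2*(-219)²))*(-402332 - 253969) = (-15577/21232 + (419 + 2*47961))*(-656301) = (-15577/21232 + (419 + 95922))*(-656301) = (-15577/21232 + 96341)*(-656301) = (2045496535/21232)*(-656301) = -1342461421417035/21232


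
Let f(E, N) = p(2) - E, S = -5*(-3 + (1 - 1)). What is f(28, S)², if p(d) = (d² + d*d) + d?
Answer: 324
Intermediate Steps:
p(d) = d + 2*d² (p(d) = (d² + d²) + d = 2*d² + d = d + 2*d²)
S = 15 (S = -5*(-3 + 0) = -5*(-3) = 15)
f(E, N) = 10 - E (f(E, N) = 2*(1 + 2*2) - E = 2*(1 + 4) - E = 2*5 - E = 10 - E)
f(28, S)² = (10 - 1*28)² = (10 - 28)² = (-18)² = 324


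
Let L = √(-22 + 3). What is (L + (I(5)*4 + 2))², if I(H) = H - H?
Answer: (2 + I*√19)² ≈ -15.0 + 17.436*I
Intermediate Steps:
I(H) = 0
L = I*√19 (L = √(-19) = I*√19 ≈ 4.3589*I)
(L + (I(5)*4 + 2))² = (I*√19 + (0*4 + 2))² = (I*√19 + (0 + 2))² = (I*√19 + 2)² = (2 + I*√19)²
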